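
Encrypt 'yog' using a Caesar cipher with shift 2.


Shift each letter by 2: y -> a, o -> q, g -> i. Result: 'aqi'.

aqi


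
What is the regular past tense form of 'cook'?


Apply rule: Add -ed. 'cook' becomes 'cooked'.

cooked


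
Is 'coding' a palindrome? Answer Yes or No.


Forward: 'coding'
Reversed: 'gnidoc'
They differ.

No


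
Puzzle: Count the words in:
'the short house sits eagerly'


Split into words: the | short | house | sits | eagerly = 5 words.

5


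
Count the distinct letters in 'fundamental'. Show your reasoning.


Unique letters in 'fundamental': {a, d, e, f, l, m, n, t, u} = 9 distinct letters.

9


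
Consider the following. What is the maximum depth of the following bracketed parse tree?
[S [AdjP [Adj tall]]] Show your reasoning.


Count bracket nesting levels:
'[' at pos 0: depth = 1
'[' at pos 3: depth = 2
'[' at pos 9: depth = 3
Maximum depth reached: 3

3


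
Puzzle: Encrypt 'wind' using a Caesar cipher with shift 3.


Shift each letter by 3: w -> z, i -> l, n -> q, d -> g. Result: 'zlqg'.

zlqg


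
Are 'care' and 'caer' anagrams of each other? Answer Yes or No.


Sorted letters of 'care': 'acer'
Sorted letters of 'caer': 'acer'
They match.

Yes


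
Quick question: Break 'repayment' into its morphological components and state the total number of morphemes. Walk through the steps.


Step 1: Identify prefix: 're' (meaning: again)
Step 2: Identify root: 'pay'
Step 3: Identify suffix(es): 'ment'
Decomposition: re- (prefix: again) + pay (root) + -ment (suffix: action/result)
Total morphemes: 3

3 morphemes (re- (prefix: again) + pay (root) + -ment (suffix: action/result))


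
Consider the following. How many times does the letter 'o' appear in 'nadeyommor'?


Letter 'o' in 'nadeyommor': found at position(s) 6, 9 = 2 occurrence(s).

2


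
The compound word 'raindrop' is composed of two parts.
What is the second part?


Split 'raindrop' into 'rain' + 'drop'. The second part is 'drop'.

drop


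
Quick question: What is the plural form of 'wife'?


Apply rule: Change -fe to -ves. 'wife' becomes 'wives'.

wives


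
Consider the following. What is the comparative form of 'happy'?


Apply comparative formation (consonant + y: change y to i, add -er): 'happy' -> 'happier'.

happier


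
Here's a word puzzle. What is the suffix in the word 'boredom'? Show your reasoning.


The word 'boredom' = 'bore' (root) + '-dom' (suffix). The suffix is '-dom'.

dom


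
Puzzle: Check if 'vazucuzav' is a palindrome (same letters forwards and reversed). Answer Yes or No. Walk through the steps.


Forward: 'vazucuzav'
Reversed: 'vazucuzav'
They are identical.

Yes


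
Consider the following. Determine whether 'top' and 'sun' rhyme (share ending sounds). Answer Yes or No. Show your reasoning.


Rime (stressed vowel + following sounds) of 'top': -op = /ɒp/
Rime of 'sun': -un = /ʌn/
/ɒp/ and /ʌn/ are different ending sounds, so the words do not rhyme.

No


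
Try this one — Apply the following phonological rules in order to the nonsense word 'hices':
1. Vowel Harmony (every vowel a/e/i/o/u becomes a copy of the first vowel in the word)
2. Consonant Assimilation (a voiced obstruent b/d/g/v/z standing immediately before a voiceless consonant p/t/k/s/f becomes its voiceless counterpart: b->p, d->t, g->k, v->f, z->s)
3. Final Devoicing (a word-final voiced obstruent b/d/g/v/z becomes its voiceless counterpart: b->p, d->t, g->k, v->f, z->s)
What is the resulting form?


Starting form: 'hices'
Rule 1: Vowel Harmony: all vowels become 'i' (matching first vowel). 'hices' -> 'hicis'
Rule 2: Consonant Assimilation: no voiced obstruent (b/d/g/v/z) stands immediately before a voiceless consonant (p/t/k/s/f). No change.
Rule 3: Final Devoicing: final consonant 's' is not one of the voiced obstruents b/d/g/v/z. No change.
Final form: 'hicis'

hicis


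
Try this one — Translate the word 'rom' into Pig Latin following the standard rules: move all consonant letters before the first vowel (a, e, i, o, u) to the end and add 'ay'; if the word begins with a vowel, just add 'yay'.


'rom': move consonant cluster 'r' to end and add 'ay': 'omray'.

omray


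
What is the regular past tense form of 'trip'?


Apply rule: Double final consonant and add -ed. 'trip' becomes 'tripped'.

tripped


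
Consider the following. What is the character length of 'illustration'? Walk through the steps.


Spell out 'illustration' and number each letter: i(1), l(2), l(3), u(4), s(5), t(6), r(7), a(8), t(9), i(10), o(11), n(12). Total: 12 letters.

12


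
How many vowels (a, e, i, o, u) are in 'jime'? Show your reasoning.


Vowels in 'jime': i, e = 2 vowels.

2


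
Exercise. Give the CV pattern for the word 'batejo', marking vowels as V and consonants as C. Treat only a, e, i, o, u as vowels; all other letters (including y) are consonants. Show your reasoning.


Letter mapping: b = C, a = V, t = C, e = V, j = C, o = V.

CVCVCV


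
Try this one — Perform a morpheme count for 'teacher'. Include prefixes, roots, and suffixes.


Decomposition: teach (root) + -er (suffix) = 2 morpheme(s)

2 morphemes


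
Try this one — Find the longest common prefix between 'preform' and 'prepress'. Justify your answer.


Compare from the start: 3 characters match: 'pre'. Mismatch at position 4: 'f' vs 'p'.

pre


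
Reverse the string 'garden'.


Reverse 'garden' character by character: 'nedrag'.

nedrag


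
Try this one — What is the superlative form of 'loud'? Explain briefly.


Apply superlative formation (add -est): 'loud' -> 'loudest'.

loudest


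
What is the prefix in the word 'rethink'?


The word 'rethink' = 're' (prefix) + 'think' (root). The prefix is 're'.

re


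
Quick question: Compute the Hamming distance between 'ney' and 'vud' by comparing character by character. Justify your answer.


Alignment:
Position 1: 'n' vs 'v' = DIFFER
Position 2: 'e' vs 'u' = DIFFER
Position 3: 'y' vs 'd' = DIFFER
Total differences: 3

3


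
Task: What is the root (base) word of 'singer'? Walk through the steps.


Remove suffix '-er' from 'singer' to get root 'sing'.

sing


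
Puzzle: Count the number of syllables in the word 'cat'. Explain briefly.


Break 'cat' into syllables: cat -> cat = 1 syllable

1 syllable


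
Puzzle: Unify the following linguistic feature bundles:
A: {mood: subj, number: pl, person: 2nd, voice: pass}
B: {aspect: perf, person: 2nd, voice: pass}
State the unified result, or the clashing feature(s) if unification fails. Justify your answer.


Compare features:
aspect: A=_ vs B=perf -> unified: perf
mood: A=subj vs B=_ -> unified: subj
number: A=pl vs B=_ -> unified: pl
person: A=2nd vs B=2nd -> unified: 2nd
voice: A=pass vs B=pass -> unified: pass
No clashes found.

Unified: {aspect: perf, mood: subj, number: pl, person: 2nd, voice: pass}


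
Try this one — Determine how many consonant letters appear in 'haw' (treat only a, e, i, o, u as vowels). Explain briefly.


Consonants in 'haw': h, w = 2 consonants.

2


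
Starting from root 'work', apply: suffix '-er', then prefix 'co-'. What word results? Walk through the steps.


Step 1: Add suffix '-er' to 'work' = 'worker'
Step 2: Add prefix 'co-' to 'worker' = 'coworker'

coworker


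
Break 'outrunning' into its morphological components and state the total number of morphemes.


Step 1: Identify prefix: 'out' (meaning: surpass)
Step 2: Identify root: 'run'
Step 3: Identify suffix(es): 'ing'
Decomposition: out- (prefix: surpass) + run (root) + -ing (suffix: ongoing action)
Total morphemes: 3

3 morphemes (out- (prefix: surpass) + run (root) + -ing (suffix: ongoing action))


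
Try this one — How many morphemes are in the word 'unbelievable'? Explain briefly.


Decomposition: un- (prefix) + believe (root) + -able (suffix) = 3 morpheme(s)

3 morphemes


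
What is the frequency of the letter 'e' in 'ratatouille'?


Letter 'e' in 'ratatouille': found at position(s) 11 = 1 occurrence(s).

1


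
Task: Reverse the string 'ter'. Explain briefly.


Reverse 'ter' character by character: 'ret'.

ret


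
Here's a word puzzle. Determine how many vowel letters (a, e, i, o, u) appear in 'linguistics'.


Vowels in 'linguistics': i, u, i, i = 4 vowels.

4


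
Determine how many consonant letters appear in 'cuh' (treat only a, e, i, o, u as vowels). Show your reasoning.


Consonants in 'cuh': c, h = 2 consonants.

2


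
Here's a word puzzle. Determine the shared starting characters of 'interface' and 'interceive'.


Compare from the start: 5 characters match: 'inter'. Mismatch at position 6: 'f' vs 'c'.

inter


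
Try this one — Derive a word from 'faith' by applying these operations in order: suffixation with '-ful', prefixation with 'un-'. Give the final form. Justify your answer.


Step 1: Add suffix '-ful' to 'faith' = 'faithful'
Step 2: Add prefix 'un-' to 'faithful' = 'unfaithful'

unfaithful


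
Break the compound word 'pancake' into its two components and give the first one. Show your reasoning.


Split 'pancake' into 'pan' + 'cake'. The first part is 'pan'.

pan


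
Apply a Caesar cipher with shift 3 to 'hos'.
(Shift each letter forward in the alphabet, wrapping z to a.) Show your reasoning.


Shift each letter by 3: h -> k, o -> r, s -> v. Result: 'krv'.

krv


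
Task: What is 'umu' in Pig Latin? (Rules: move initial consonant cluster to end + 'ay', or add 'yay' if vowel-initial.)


'umu' starts with a vowel, so add 'yay': 'umuyay'.

umuyay


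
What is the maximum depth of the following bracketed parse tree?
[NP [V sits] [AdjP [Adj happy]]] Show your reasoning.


Count bracket nesting levels:
'[' at pos 0: depth = 1
'[' at pos 4: depth = 2
'[' at pos 13: depth = 2
'[' at pos 19: depth = 3
Maximum depth reached: 3

3


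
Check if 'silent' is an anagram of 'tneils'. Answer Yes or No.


Sorted letters of 'silent': 'eilnst'
Sorted letters of 'tneils': 'eilnst'
They match.

Yes


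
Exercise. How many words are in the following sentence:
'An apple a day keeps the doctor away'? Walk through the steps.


Split into words: An | apple | a | day | keeps | the | doctor | away = 8 words.

8


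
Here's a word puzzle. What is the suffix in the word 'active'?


The word 'active' = 'act' (root) + '-ive' (suffix). The suffix is '-ive'.

ive


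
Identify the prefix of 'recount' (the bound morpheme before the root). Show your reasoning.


The word 'recount' = 're' (prefix) + 'count' (root). The prefix is 're'.

re


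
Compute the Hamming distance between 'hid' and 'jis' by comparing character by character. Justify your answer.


Alignment:
Position 1: 'h' vs 'j' = DIFFER
Position 2: 'i' vs 'i' = match
Position 3: 'd' vs 's' = DIFFER
Total differences: 2

2


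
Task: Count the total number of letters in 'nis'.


Spell out 'nis' and number each letter: n(1), i(2), s(3). Total: 3 letters.

3


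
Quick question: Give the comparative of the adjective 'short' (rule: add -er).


Apply comparative formation (add -er): 'short' -> 'shorter'.

shorter


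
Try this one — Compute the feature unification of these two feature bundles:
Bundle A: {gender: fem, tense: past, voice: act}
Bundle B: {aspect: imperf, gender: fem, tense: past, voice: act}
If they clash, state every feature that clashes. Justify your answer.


Compare features:
aspect: A=_ vs B=imperf -> unified: imperf
gender: A=fem vs B=fem -> unified: fem
tense: A=past vs B=past -> unified: past
voice: A=act vs B=act -> unified: act
No clashes found.

Unified: {aspect: imperf, gender: fem, tense: past, voice: act}


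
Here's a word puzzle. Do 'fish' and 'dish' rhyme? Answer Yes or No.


Rime (stressed vowel + following sounds) of 'fish': -ish = /ɪʃ/
Rime of 'dish': -ish = /ɪʃ/
/ɪʃ/ and /ɪʃ/ are the same ending sound, so the words rhyme.

Yes


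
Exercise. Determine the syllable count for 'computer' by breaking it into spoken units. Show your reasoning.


Break 'computer' into syllables: com-pu-ter -> com | pu | ter = 3 syllables

3 syllables


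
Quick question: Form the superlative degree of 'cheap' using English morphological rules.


Apply superlative formation (add -est): 'cheap' -> 'cheapest'.

cheapest


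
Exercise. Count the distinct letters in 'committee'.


Unique letters in 'committee': {c, e, i, m, o, t} = 6 distinct letters.

6


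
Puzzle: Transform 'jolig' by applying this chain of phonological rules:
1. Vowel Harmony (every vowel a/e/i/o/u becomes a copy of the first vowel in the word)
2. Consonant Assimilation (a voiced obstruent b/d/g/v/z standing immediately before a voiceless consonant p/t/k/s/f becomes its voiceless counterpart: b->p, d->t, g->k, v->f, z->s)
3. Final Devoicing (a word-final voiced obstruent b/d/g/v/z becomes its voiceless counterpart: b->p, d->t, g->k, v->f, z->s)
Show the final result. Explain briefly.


Starting form: 'jolig'
Rule 1: Vowel Harmony: all vowels become 'o' (matching first vowel). 'jolig' -> 'jolog'
Rule 2: Consonant Assimilation: no voiced obstruent (b/d/g/v/z) stands immediately before a voiceless consonant (p/t/k/s/f). No change.
Rule 3: Final Devoicing: word-final voiced obstruent 'g' becomes voiceless 'k'. 'jolog' -> 'jolok'
Final form: 'jolok'

jolok


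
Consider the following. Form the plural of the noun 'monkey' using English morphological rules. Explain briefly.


Apply rule: Add -s. 'monkey' becomes 'monkeys'.

monkeys


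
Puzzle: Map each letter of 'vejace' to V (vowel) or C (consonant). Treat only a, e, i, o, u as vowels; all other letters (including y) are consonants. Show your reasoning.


Letter mapping: v = C, e = V, j = C, a = V, c = C, e = V.

CVCVCV


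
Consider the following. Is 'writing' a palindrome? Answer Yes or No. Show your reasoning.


Forward: 'writing'
Reversed: 'gnitirw'
They differ.

No


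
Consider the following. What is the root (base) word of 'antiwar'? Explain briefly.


Remove prefix 'anti' from 'antiwar' to get root 'war'.

war


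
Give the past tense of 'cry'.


Apply rule: Change -y to -ied. 'cry' becomes 'cried'.

cried


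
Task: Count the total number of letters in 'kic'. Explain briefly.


Spell out 'kic' and number each letter: k(1), i(2), c(3). Total: 3 letters.

3


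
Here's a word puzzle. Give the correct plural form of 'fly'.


Apply rule: Change -y to -ies (consonant + y). 'fly' becomes 'flies'.

flies


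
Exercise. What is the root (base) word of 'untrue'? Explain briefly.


Remove prefix 'un' from 'untrue' to get root 'true'.

true


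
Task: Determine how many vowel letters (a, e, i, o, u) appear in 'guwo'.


Vowels in 'guwo': u, o = 2 vowels.

2


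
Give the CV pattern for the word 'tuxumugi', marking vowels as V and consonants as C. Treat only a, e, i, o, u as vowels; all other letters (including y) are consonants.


Letter mapping: t = C, u = V, x = C, u = V, m = C, u = V, g = C, i = V.

CVCVCVCV


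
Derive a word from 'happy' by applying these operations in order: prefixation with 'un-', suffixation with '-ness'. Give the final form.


Step 1: Add prefix 'un-' to 'happy' = 'unhappy'
Step 2: Add suffix '-ness' to 'unhappy' = 'unhappiness'

unhappiness


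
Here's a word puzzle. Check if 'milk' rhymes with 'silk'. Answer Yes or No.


Rime (stressed vowel + following sounds) of 'milk': -ilk = /ɪlk/
Rime of 'silk': -ilk = /ɪlk/
/ɪlk/ and /ɪlk/ are the same ending sound, so the words rhyme.

Yes


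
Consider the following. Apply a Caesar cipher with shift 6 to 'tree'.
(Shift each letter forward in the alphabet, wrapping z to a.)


Shift each letter by 6: t -> z, r -> x, e -> k, e -> k. Result: 'zxkk'.

zxkk


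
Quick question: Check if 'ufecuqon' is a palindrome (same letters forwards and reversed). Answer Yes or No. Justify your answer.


Forward: 'ufecuqon'
Reversed: 'noqucefu'
They differ.

No


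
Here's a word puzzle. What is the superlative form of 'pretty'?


Apply superlative formation (consonant + y: change y to i, add -est): 'pretty' -> 'prettiest'.

prettiest


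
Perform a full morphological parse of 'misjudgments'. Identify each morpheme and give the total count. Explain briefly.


Step 1: Identify prefix: 'mis' (meaning: wrongly)
Step 2: Identify root: 'judge'
Step 3: Identify suffix(es): 'ment, s'
Decomposition: mis- (prefix: wrongly) + judge (root) + -ment (suffix: action/result) + -s (plural)
Total morphemes: 4

4 morphemes (mis- (prefix: wrongly) + judge (root) + -ment (suffix: action/result) + -s (plural))


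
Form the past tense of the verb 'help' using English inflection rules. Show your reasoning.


Apply rule: Add -ed. 'help' becomes 'helped'.

helped


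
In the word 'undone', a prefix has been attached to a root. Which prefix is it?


The word 'undone' = 'un' (prefix) + 'done' (root). The prefix is 'un'.

un


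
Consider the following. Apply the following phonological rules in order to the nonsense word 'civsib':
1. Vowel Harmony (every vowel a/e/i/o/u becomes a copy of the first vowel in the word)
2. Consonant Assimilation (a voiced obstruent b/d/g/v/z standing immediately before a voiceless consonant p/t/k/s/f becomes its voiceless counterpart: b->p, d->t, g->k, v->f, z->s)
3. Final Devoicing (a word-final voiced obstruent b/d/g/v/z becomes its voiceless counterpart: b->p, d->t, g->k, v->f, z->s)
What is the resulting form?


Starting form: 'civsib'
Rule 1: Vowel Harmony: all vowels already match. No change.
Rule 2: Consonant Assimilation: voiced obstruent before voiceless consonant becomes voiceless ('vs' -> 'fs'). 'civsib' -> 'cifsib'
Rule 3: Final Devoicing: word-final voiced obstruent 'b' becomes voiceless 'p'. 'cifsib' -> 'cifsip'
Final form: 'cifsip'

cifsip


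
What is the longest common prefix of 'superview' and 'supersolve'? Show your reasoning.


Compare from the start: 5 characters match: 'super'. Mismatch at position 6: 'v' vs 's'.

super


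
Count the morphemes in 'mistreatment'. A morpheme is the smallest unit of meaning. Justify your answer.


Decomposition: mis- (prefix) + treat (root) + -ment (suffix) = 3 morpheme(s)

3 morphemes


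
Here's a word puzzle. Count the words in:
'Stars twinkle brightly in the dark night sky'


Split into words: Stars | twinkle | brightly | in | the | dark | night | sky = 8 words.

8


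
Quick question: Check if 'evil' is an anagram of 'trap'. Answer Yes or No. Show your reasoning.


Sorted letters of 'evil': 'eilv'
Sorted letters of 'trap': 'aprt'
They do not match.

No


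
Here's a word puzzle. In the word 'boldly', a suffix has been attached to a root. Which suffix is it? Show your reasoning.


The word 'boldly' = 'bold' (root) + '-ly' (suffix). The suffix is '-ly'.

ly


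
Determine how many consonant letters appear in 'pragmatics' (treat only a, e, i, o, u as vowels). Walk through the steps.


Consonants in 'pragmatics': p, r, g, m, t, c, s = 7 consonants.

7


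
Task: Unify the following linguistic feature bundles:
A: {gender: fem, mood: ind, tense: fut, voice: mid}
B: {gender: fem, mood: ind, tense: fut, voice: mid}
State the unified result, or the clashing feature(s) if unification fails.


Compare features:
gender: A=fem vs B=fem -> unified: fem
mood: A=ind vs B=ind -> unified: ind
tense: A=fut vs B=fut -> unified: fut
voice: A=mid vs B=mid -> unified: mid
No clashes found.

Unified: {gender: fem, mood: ind, tense: fut, voice: mid}


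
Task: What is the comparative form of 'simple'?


Apply comparative formation (ends in e: add -r): 'simple' -> 'simpler'.

simpler


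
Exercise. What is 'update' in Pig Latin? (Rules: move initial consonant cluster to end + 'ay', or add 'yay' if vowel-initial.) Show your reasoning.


'update' starts with a vowel, so add 'yay': 'updateyay'.

updateyay


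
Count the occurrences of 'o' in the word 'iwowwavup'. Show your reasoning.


Letter 'o' in 'iwowwavup': found at position(s) 3 = 1 occurrence(s).

1


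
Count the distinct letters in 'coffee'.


Unique letters in 'coffee': {c, e, f, o} = 4 distinct letters.

4


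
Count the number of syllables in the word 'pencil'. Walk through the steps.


Break 'pencil' into syllables: pen-cil -> pen | cil = 2 syllables

2 syllables


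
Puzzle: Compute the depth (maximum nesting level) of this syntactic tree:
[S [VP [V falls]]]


Count bracket nesting levels:
'[' at pos 0: depth = 1
'[' at pos 3: depth = 2
'[' at pos 7: depth = 3
Maximum depth reached: 3

3


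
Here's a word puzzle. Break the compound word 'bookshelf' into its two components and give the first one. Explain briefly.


Split 'bookshelf' into 'book' + 'shelf'. The first part is 'book'.

book


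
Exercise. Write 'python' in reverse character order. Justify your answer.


Reverse 'python' character by character: 'nohtyp'.

nohtyp


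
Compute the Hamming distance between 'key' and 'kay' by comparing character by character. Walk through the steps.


Alignment:
Position 1: 'k' vs 'k' = match
Position 2: 'e' vs 'a' = DIFFER
Position 3: 'y' vs 'y' = match
Total differences: 1

1


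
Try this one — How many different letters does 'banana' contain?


Unique letters in 'banana': {a, b, n} = 3 distinct letters.

3


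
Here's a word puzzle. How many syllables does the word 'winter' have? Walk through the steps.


Break 'winter' into syllables: win-ter -> win | ter = 2 syllables

2 syllables


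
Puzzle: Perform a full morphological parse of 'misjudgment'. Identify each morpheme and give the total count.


Step 1: Identify prefix: 'mis' (meaning: wrongly)
Step 2: Identify root: 'judge'
Step 3: Identify suffix(es): 'ment'
Decomposition: mis- (prefix: wrongly) + judge (root) + -ment (suffix: action/result)
Total morphemes: 3

3 morphemes (mis- (prefix: wrongly) + judge (root) + -ment (suffix: action/result))


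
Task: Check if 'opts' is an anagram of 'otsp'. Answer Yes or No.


Sorted letters of 'opts': 'opst'
Sorted letters of 'otsp': 'opst'
They match.

Yes


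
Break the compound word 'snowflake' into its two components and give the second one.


Split 'snowflake' into 'snow' + 'flake'. The second part is 'flake'.

flake


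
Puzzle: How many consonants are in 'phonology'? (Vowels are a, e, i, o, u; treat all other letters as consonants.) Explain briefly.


Consonants in 'phonology': p, h, n, l, g, y = 6 consonants.

6


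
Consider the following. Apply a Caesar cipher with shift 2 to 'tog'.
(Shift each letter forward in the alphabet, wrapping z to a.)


Shift each letter by 2: t -> v, o -> q, g -> i. Result: 'vqi'.

vqi


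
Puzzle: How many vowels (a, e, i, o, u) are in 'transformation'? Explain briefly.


Vowels in 'transformation': a, o, a, i, o = 5 vowels.

5


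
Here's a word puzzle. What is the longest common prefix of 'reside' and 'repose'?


Compare from the start: 2 characters match: 're'. Mismatch at position 3: 's' vs 'p'.

re


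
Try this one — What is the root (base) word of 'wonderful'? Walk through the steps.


Remove suffix '-ful' from 'wonderful' to get root 'wonder'.

wonder


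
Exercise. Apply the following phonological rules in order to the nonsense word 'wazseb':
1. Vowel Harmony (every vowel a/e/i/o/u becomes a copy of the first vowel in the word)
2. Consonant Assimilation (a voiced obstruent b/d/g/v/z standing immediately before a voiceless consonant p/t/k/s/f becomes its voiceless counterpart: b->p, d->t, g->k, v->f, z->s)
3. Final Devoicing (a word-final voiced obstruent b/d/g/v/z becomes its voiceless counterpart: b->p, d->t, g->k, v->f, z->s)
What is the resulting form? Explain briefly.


Starting form: 'wazseb'
Rule 1: Vowel Harmony: all vowels become 'a' (matching first vowel). 'wazseb' -> 'wazsab'
Rule 2: Consonant Assimilation: voiced obstruent before voiceless consonant becomes voiceless ('zs' -> 'ss'). 'wazsab' -> 'wassab'
Rule 3: Final Devoicing: word-final voiced obstruent 'b' becomes voiceless 'p'. 'wassab' -> 'wassap'
Final form: 'wassap'

wassap


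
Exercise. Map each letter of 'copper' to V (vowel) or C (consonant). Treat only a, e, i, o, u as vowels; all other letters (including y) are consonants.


Letter mapping: c = C, o = V, p = C, p = C, e = V, r = C.

CVCCVC


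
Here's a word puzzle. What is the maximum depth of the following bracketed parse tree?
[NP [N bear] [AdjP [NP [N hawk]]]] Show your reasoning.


Count bracket nesting levels:
'[' at pos 0: depth = 1
'[' at pos 4: depth = 2
'[' at pos 13: depth = 2
'[' at pos 19: depth = 3
'[' at pos 23: depth = 4
Maximum depth reached: 4

4


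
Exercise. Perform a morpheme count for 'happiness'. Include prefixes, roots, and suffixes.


Decomposition: happy (root) + -ness (suffix) = 2 morpheme(s)

2 morphemes


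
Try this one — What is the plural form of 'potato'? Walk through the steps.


Apply rule: Add -es (consonant + o). 'potato' becomes 'potatoes'.

potatoes


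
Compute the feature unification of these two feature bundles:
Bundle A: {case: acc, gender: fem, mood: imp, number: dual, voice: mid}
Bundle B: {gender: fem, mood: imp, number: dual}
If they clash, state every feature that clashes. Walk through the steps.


Compare features:
case: A=acc vs B=_ -> unified: acc
gender: A=fem vs B=fem -> unified: fem
mood: A=imp vs B=imp -> unified: imp
number: A=dual vs B=dual -> unified: dual
voice: A=mid vs B=_ -> unified: mid
No clashes found.

Unified: {case: acc, gender: fem, mood: imp, number: dual, voice: mid}


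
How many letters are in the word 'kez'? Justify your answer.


Spell out 'kez' and number each letter: k(1), e(2), z(3). Total: 3 letters.

3


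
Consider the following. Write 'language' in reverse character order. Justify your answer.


Reverse 'language' character by character: 'egaugnal'.

egaugnal


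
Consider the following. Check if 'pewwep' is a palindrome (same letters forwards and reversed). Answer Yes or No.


Forward: 'pewwep'
Reversed: 'pewwep'
They are identical.

Yes


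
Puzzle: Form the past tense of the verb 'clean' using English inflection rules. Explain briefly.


Apply rule: Add -ed. 'clean' becomes 'cleaned'.

cleaned


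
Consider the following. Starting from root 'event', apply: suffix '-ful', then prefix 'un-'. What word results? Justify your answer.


Step 1: Add suffix '-ful' to 'event' = 'eventful'
Step 2: Add prefix 'un-' to 'eventful' = 'uneventful'

uneventful


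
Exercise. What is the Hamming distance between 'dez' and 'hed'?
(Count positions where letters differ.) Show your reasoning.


Alignment:
Position 1: 'd' vs 'h' = DIFFER
Position 2: 'e' vs 'e' = match
Position 3: 'z' vs 'd' = DIFFER
Total differences: 2

2


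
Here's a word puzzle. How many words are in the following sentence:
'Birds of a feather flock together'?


Split into words: Birds | of | a | feather | flock | together = 6 words.

6


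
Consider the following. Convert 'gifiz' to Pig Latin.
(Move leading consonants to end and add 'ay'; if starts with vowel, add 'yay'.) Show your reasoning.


'gifiz': move consonant cluster 'g' to end and add 'ay': 'ifizgay'.

ifizgay


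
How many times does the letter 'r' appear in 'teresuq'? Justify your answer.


Letter 'r' in 'teresuq': found at position(s) 3 = 1 occurrence(s).

1


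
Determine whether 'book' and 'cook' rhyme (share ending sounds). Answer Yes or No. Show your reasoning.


Rime (stressed vowel + following sounds) of 'book': -ook = /ʊk/
Rime of 'cook': -ook = /ʊk/
/ʊk/ and /ʊk/ are the same ending sound, so the words rhyme.

Yes


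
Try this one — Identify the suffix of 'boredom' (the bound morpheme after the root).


The word 'boredom' = 'bore' (root) + '-dom' (suffix). The suffix is '-dom'.

dom


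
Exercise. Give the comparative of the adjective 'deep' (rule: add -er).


Apply comparative formation (add -er): 'deep' -> 'deeper'.

deeper


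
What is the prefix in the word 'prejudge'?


The word 'prejudge' = 'pre' (prefix) + 'judge' (root). The prefix is 'pre'.

pre


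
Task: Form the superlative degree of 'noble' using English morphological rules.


Apply superlative formation (ends in e: add -st): 'noble' -> 'noblest'.

noblest


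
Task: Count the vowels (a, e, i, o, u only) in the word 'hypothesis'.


Vowels in 'hypothesis': o, e, i = 3 vowels.

3


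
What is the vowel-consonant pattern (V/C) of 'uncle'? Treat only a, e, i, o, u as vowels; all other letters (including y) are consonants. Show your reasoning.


Letter mapping: u = V, n = C, c = C, l = C, e = V.

VCCCV


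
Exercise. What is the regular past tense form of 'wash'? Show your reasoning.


Apply rule: Add -ed. 'wash' becomes 'washed'.

washed


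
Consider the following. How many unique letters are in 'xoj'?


Unique letters in 'xoj': {j, o, x} = 3 distinct letters.

3


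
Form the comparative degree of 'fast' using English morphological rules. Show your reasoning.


Apply comparative formation (add -er): 'fast' -> 'faster'.

faster


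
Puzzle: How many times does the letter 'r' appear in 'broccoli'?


Letter 'r' in 'broccoli': found at position(s) 2 = 1 occurrence(s).

1


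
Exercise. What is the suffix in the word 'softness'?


The word 'softness' = 'soft' (root) + '-ness' (suffix). The suffix is '-ness'.

ness


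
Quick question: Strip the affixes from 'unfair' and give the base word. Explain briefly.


Remove prefix 'un' from 'unfair' to get root 'fair'.

fair


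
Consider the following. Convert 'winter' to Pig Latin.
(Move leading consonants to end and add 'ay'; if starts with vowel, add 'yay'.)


'winter': move consonant cluster 'w' to end and add 'ay': 'interway'.

interway


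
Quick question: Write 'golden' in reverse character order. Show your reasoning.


Reverse 'golden' character by character: 'nedlog'.

nedlog


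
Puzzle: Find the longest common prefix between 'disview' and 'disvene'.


Compare from the start: 4 characters match: 'disv'. Mismatch at position 5: 'i' vs 'e'.

disv


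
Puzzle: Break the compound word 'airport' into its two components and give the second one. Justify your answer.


Split 'airport' into 'air' + 'port'. The second part is 'port'.

port


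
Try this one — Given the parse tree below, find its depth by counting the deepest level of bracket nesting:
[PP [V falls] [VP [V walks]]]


Count bracket nesting levels:
'[' at pos 0: depth = 1
'[' at pos 4: depth = 2
'[' at pos 14: depth = 2
'[' at pos 18: depth = 3
Maximum depth reached: 3

3


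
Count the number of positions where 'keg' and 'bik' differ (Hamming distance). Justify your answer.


Alignment:
Position 1: 'k' vs 'b' = DIFFER
Position 2: 'e' vs 'i' = DIFFER
Position 3: 'g' vs 'k' = DIFFER
Total differences: 3

3


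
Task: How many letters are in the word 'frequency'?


Spell out 'frequency' and number each letter: f(1), r(2), e(3), q(4), u(5), e(6), n(7), c(8), y(9). Total: 9 letters.

9


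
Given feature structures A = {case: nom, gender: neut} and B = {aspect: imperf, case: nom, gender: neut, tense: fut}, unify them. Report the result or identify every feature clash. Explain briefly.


Compare features:
aspect: A=_ vs B=imperf -> unified: imperf
case: A=nom vs B=nom -> unified: nom
gender: A=neut vs B=neut -> unified: neut
tense: A=_ vs B=fut -> unified: fut
No clashes found.

Unified: {aspect: imperf, case: nom, gender: neut, tense: fut}


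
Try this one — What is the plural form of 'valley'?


Apply rule: Add -s. 'valley' becomes 'valleys'.

valleys


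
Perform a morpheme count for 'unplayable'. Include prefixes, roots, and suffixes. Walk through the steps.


Decomposition: un- (prefix) + play (root) + -able (suffix) = 3 morpheme(s)

3 morphemes


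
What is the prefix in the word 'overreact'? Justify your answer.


The word 'overreact' = 'over' (prefix) + 'react' (root). The prefix is 'over'.

over


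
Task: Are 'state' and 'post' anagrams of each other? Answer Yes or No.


Sorted letters of 'state': 'aestt'
Sorted letters of 'post': 'opst'
They do not match.

No


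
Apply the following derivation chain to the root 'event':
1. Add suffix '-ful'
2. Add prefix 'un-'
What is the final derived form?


Step 1: Add suffix '-ful' to 'event' = 'eventful'
Step 2: Add prefix 'un-' to 'eventful' = 'uneventful'

uneventful


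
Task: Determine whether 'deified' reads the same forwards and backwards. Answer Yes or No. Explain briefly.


Forward: 'deified'
Reversed: 'deified'
They are identical.

Yes


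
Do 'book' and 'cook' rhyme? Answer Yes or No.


Rime (stressed vowel + following sounds) of 'book': -ook = /ʊk/
Rime of 'cook': -ook = /ʊk/
/ʊk/ and /ʊk/ are the same ending sound, so the words rhyme.

Yes


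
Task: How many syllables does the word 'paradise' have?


Break 'paradise' into syllables: par-a-dise -> par | a | dise = 3 syllables

3 syllables


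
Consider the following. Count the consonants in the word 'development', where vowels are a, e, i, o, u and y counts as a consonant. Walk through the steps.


Consonants in 'development': d, v, l, p, m, n, t = 7 consonants.

7


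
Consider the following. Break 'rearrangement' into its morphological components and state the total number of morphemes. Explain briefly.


Step 1: Identify prefix: 're' (meaning: again)
Step 2: Identify root: 'arrange'
Step 3: Identify suffix(es): 'ment'
Decomposition: re- (prefix: again) + arrange (root) + -ment (suffix: action/result)
Total morphemes: 3

3 morphemes (re- (prefix: again) + arrange (root) + -ment (suffix: action/result))


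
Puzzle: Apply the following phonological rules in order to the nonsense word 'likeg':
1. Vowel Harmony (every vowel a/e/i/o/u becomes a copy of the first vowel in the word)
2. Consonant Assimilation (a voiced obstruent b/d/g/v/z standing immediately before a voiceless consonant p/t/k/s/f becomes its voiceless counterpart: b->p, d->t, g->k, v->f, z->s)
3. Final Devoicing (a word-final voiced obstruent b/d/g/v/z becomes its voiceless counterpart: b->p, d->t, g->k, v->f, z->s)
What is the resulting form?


Starting form: 'likeg'
Rule 1: Vowel Harmony: all vowels become 'i' (matching first vowel). 'likeg' -> 'likig'
Rule 2: Consonant Assimilation: no voiced obstruent (b/d/g/v/z) stands immediately before a voiceless consonant (p/t/k/s/f). No change.
Rule 3: Final Devoicing: word-final voiced obstruent 'g' becomes voiceless 'k'. 'likig' -> 'likik'
Final form: 'likik'

likik


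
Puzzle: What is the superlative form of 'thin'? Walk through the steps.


Apply superlative formation (double final consonant, add -est): 'thin' -> 'thinnest'.

thinnest


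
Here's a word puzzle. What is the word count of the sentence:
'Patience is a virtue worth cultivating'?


Split into words: Patience | is | a | virtue | worth | cultivating = 6 words.

6


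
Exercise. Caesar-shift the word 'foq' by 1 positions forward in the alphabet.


Shift each letter by 1: f -> g, o -> p, q -> r. Result: 'gpr'.

gpr


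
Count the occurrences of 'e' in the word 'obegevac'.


Letter 'e' in 'obegevac': found at position(s) 3, 5 = 2 occurrence(s).

2


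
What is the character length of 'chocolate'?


Spell out 'chocolate' and number each letter: c(1), h(2), o(3), c(4), o(5), l(6), a(7), t(8), e(9). Total: 9 letters.

9


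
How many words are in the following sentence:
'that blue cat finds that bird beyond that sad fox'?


Split into words: that | blue | cat | finds | that | bird | beyond | that | sad | fox = 10 words.

10


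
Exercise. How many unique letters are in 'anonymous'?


Unique letters in 'anonymous': {a, m, n, o, s, u, y} = 7 distinct letters.

7


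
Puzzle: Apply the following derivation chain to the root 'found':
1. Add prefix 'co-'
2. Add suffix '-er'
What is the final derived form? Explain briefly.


Step 1: Add prefix 'co-' to 'found' = 'cofound'
Step 2: Add suffix '-er' to 'cofound' = 'cofounder'

cofounder


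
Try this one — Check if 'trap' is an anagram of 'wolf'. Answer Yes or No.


Sorted letters of 'trap': 'aprt'
Sorted letters of 'wolf': 'flow'
They do not match.

No


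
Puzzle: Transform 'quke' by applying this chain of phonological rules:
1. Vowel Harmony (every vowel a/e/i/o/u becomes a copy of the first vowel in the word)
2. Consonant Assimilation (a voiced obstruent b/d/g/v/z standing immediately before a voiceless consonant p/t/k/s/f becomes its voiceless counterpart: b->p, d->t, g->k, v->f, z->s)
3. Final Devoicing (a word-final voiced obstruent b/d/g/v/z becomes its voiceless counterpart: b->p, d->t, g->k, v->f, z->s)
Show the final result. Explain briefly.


Starting form: 'quke'
Rule 1: Vowel Harmony: all vowels become 'u' (matching first vowel). 'quke' -> 'quku'
Rule 2: Consonant Assimilation: no voiced obstruent (b/d/g/v/z) stands immediately before a voiceless consonant (p/t/k/s/f). No change.
Rule 3: Final Devoicing: the word ends in the vowel 'u', not a consonant. No change.
Final form: 'quku'

quku


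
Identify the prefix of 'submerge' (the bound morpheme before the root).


The word 'submerge' = 'sub' (prefix) + 'merge' (root). The prefix is 'sub'.

sub


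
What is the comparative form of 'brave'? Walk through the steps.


Apply comparative formation (ends in e: add -r): 'brave' -> 'braver'.

braver


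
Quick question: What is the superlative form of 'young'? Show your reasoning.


Apply superlative formation (add -est): 'young' -> 'youngest'.

youngest


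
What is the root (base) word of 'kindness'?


Remove suffix '-ness' from 'kindness' to get root 'kind'.

kind


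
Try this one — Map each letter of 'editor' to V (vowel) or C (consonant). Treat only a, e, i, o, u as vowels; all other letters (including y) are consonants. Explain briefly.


Letter mapping: e = V, d = C, i = V, t = C, o = V, r = C.

VCVCVC


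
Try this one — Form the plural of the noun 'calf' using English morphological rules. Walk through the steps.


Apply rule: Change -f to -ves. 'calf' becomes 'calves'.

calves


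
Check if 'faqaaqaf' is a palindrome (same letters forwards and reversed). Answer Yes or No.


Forward: 'faqaaqaf'
Reversed: 'faqaaqaf'
They are identical.

Yes


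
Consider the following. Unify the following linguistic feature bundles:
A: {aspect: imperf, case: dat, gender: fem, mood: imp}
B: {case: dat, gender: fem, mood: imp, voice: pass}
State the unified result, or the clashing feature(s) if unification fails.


Compare features:
aspect: A=imperf vs B=_ -> unified: imperf
case: A=dat vs B=dat -> unified: dat
gender: A=fem vs B=fem -> unified: fem
mood: A=imp vs B=imp -> unified: imp
voice: A=_ vs B=pass -> unified: pass
No clashes found.

Unified: {aspect: imperf, case: dat, gender: fem, mood: imp, voice: pass}


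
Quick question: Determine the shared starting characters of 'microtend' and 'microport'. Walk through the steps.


Compare from the start: 5 characters match: 'micro'. Mismatch at position 6: 't' vs 'p'.

micro


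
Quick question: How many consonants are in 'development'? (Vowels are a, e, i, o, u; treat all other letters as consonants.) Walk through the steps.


Consonants in 'development': d, v, l, p, m, n, t = 7 consonants.

7


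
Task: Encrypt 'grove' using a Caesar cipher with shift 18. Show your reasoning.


Shift each letter by 18: g -> y, r -> j, o -> g, v -> n, e -> w. Result: 'yjgnw'.

yjgnw


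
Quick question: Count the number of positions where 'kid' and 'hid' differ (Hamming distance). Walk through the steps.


Alignment:
Position 1: 'k' vs 'h' = DIFFER
Position 2: 'i' vs 'i' = match
Position 3: 'd' vs 'd' = match
Total differences: 1

1
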